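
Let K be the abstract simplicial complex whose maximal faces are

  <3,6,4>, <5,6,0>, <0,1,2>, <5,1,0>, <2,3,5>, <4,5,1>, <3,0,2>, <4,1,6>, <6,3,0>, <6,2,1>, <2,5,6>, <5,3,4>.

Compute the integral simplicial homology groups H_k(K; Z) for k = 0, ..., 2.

H_0 = Z,  H_1 = Z_2,  H_2 = 0.

Take the total order 0 < 1 < 2 < 3 < 4 < 5 < 6 on the vertex set. Then K (dimension 2) consists of the simplices:

  0-simplices (7): [0], [1], [2], [3], [4], [5], [6]
  1-simplices (18): [0,1], [0,2], [0,3], [0,5], [0,6], [1,2], [1,4], [1,5], [1,6], [2,3], [2,5], [2,6], [3,4], [3,5], [3,6], [4,5], [4,6], [5,6]
  2-simplices (12): [0,1,2], [0,1,5], [0,2,3], [0,3,6], [0,5,6], [1,2,6], [1,4,5], [1,4,6], [2,3,5], [2,5,6], [3,4,5], [3,4,6]

giving chain groups C_0 ≅ Z^7, C_1 ≅ Z^18, C_2 ≅ Z^12.

∂_1: C_1 → C_0 sends each edge [p,q] (with p < q) to q − p.
This gives a 7×18 integer matrix of rank 6; reducing to Smith normal form yields diagonal entries (1,1,1,1,1,1).

The boundary map ∂_2: C_2 → C_1 sends each 2-simplex [p,q,r] to [q,r] − [p,r] + [p,q]. For instance
  ∂[3,4,5] = [4,5] − [3,5] + [3,4],
  ∂[1,4,5] = [4,5] − [1,5] + [1,4].
The 18×12 boundary matrix has rank 12 and Smith normal form diag(1,1,1,1,1,1,1,1,1,1,1,2).

Now H_k = ker ∂_k / im ∂_{k+1}, so:

  H_0: rank C_0 − rank ∂_1 = 7 − 6 = 1, and the invariant factors of ∂_1 are all 1, so H_0 = Z.
  H_1: rank ker ∂_1 − rank ∂_2 = (18 − 6) − 12 = 0, and ∂_2 has invariant factor 2 > 1, so H_1 = Z_2.
  H_2: rank ker ∂_2 − rank ∂_3 = (12 − 12) − 0 = 0, and there is no ∂_3, so H_2 = 0.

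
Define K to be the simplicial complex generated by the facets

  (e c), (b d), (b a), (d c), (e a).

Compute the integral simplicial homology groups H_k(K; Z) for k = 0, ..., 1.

Take the total order a < b < c < d < e on the vertex set. Then K (dimension 1) consists of the simplices:

  0-simplices (5): a, b, c, d, e
  1-simplices (5): ab, ae, bd, cd, ce

so the chain groups are C_0 ≅ Z^5, C_1 ≅ Z^5.

Boundary ∂_1: C_1 → C_0 maps an edge to its endpoints' difference, ∂[p,q] = q − p.
This gives a 5×5 integer matrix of rank 4; reducing to Smith normal form yields diagonal entries (1,1,1,1).

From H_k ≅ ker(∂_k) / im(∂_{k+1}) we obtain:

  H_0: rank C_0 − rank ∂_1 = 5 − 4 = 1, and the invariant factors of ∂_1 are all 1, so H_0 = Z.
  H_1: rank ker ∂_1 − rank ∂_2 = (5 − 4) − 0 = 1, and there is no ∂_2, so H_1 = Z.

As a check, the Euler characteristic is 5 − 5 = 0, which agrees with 1 − 1 = 0.

H_0 ≅ Z,  H_1 ≅ Z.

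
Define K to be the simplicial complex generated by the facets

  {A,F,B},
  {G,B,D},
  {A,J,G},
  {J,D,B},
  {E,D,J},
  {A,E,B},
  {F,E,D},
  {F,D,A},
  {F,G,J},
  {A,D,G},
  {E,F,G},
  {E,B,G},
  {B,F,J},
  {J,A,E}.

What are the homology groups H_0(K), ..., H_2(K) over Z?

H_0 ≅ Z,  H_1 ≅ Z^2,  H_2 ≅ Z.

Order the vertices as A < B < D < E < F < G < J. Listing each simplex with vertices in this order, K has dimension 2 with simplices:

  0-simplices (7): A, B, D, E, F, G, J
  1-simplices (21): AB, AD, AE, AF, AG, AJ, BD, BE, BF, BG, BJ, DE, DF, DG, DJ, EF, EG, EJ, FG, FJ, GJ
  2-simplices (14): ABE, ABF, ADF, ADG, AEJ, AGJ, BDG, BDJ, BEG, BFJ, DEF, DEJ, EFG, FGJ

giving chain groups C_0 ≅ Z^7, C_1 ≅ Z^21, C_2 ≅ Z^14.

∂_1: C_1 → C_0 maps an edge to its endpoints' difference, ∂[p,q] = q − p. For instance
  ∂BD = D − B.
This gives a 7×21 integer matrix of rank 6; reducing to Smith normal form yields diagonal entries (1,1,1,1,1,1).

Boundary ∂_2: C_2 → C_1 sends each 2-simplex [p,q,r] to [q,r] − [p,r] + [p,q]. For instance
  ∂ADG = DG − AG + AD,
  ∂DEJ = EJ − DJ + DE.
The 21×14 boundary matrix has rank 13 and Smith normal form diag(1,1,1,1,1,1,1,1,1,1,1,1,1).

From H_k ≅ ker(∂_k) / im(∂_{k+1}) we obtain:

  H_0: rank C_0 − rank ∂_1 = 7 − 6 = 1, and the invariant factors of ∂_1 are all 1, so H_0 ≅ Z.
  H_1: rank ker ∂_1 − rank ∂_2 = (21 − 6) − 13 = 2, and the invariant factors of ∂_2 are all 1, so H_1 ≅ Z^2.
  H_2: rank ker ∂_2 − rank ∂_3 = (14 − 13) − 0 = 1, and there is no ∂_3, so H_2 ≅ Z.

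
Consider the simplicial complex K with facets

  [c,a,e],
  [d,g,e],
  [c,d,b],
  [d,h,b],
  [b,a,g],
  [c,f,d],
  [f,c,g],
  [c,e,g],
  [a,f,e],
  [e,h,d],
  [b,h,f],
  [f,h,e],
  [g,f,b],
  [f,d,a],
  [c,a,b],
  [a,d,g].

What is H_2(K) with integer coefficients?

H_2 = Z.

We work with the vertex ordering a < b < c < d < e < f < g < h. The simplices of K, each written with vertices in increasing order, are:

  0-simplices (8): a, b, c, d, e, f, g, h
  1-simplices (24): ab, ac, ad, ae, af, ag, bc, bd, bf, bg, bh, cd, ce, cf, cg, de, df, dg, dh, ef, eg, eh, fg, fh
  2-simplices (16): abc, abg, ace, adf, adg, aef, bcd, bdh, bfg, bfh, cdf, ceg, cfg, deg, deh, efh

so the chain groups are C_0 ≅ Z^8, C_1 ≅ Z^24, C_2 ≅ Z^16.

Boundary ∂_1: C_1 → C_0 sends each edge [p,q] (with p < q) to q − p. For instance
  ∂bc = c − b.
The resulting 8×24 matrix has rank 7, and its Smith normal form has invariant factors (1,1,1,1,1,1,1).

∂_2: C_2 → C_1 sends each 2-simplex [p,q,r] to [q,r] − [p,r] + [p,q]. For instance
  ∂cdf = df − cf + cd,
  ∂adg = dg − ag + ad.
The 24×16 boundary matrix has rank 15 and Smith normal form diag(1,1,1,1,1,1,1,1,1,1,1,1,1,1,1).

Now H_k = ker ∂_k / im ∂_{k+1}, so:

  H_2: rank ker ∂_2 − rank ∂_3 = (16 − 15) − 0 = 1, and there is no ∂_3, so H_2 ≅ Z.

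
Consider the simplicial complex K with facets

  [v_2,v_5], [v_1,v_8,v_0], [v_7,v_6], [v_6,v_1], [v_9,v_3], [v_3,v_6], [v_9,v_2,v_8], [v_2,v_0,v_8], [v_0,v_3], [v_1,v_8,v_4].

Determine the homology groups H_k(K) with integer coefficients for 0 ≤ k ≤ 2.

H_0 = Z,  H_1 = Z^2,  H_2 = 0.

We work with the vertex ordering v_0 < v_1 < v_2 < v_3 < v_4 < v_5 < v_6 < v_7 < v_8 < v_9. The simplices of K, each written with vertices in increasing order, are:

  0-simplices (10): [v_0], [v_1], [v_2], [v_3], [v_4], [v_5], [v_6], [v_7], [v_8], [v_9]
  1-simplices (15): (15 of them)
  2-simplices (4): [v_0,v_1,v_8], [v_0,v_2,v_8], [v_1,v_4,v_8], [v_2,v_8,v_9]

so the chain groups are C_0 ≅ Z^10, C_1 ≅ Z^15, C_2 ≅ Z^4.

Boundary ∂_1: C_1 → C_0 maps an edge to its endpoints' difference, ∂[p,q] = q − p.
The 10×15 boundary matrix has rank 9 and Smith normal form diag(1,1,1,1,1,1,1,1,1).

The boundary map ∂_2: C_2 → C_1 acts by ∂[p,q,r] = [q,r] − [p,r] + [p,q]. For instance
  ∂[v_2,v_8,v_9] = [v_8,v_9] − [v_2,v_9] + [v_2,v_8],
  ∂[v_1,v_4,v_8] = [v_4,v_8] − [v_1,v_8] + [v_1,v_4].
This gives a 15×4 integer matrix of rank 4; reducing to Smith normal form yields diagonal entries (1,1,1,1).

Computing H_k = (kernel of ∂_k) / (image of ∂_{k+1}):

  H_0: rank C_0 − rank ∂_1 = 10 − 9 = 1, and the invariant factors of ∂_1 are all 1, so H_0 = Z.
  H_1: rank ker ∂_1 − rank ∂_2 = (15 − 9) − 4 = 2, and the invariant factors of ∂_2 are all 1, so H_1 = Z^2.
  H_2: rank ker ∂_2 − rank ∂_3 = (4 − 4) − 0 = 0, and there is no ∂_3, so H_2 = 0.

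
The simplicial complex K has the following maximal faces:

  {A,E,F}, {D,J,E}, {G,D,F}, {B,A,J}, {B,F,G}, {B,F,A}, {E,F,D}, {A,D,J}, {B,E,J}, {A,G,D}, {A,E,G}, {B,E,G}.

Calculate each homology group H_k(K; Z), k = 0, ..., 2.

K has 7 vertices, 18 edges, 12 triangles.
rank ∂_0 = 0, rank ∂_1 = 6 ⇒ b_0 = 7 − 0 − 6 = 1; all invariant factors of ∂_1 are 1 so no torsion. So H_0 ≅ Z.
rank ∂_1 = 6, rank ∂_2 = 12 ⇒ b_1 = 18 − 6 − 12 = 0; ∂_2 has invariant factor(s) [2] giving torsion. So H_1 ≅ Z/2.
rank ∂_2 = 12, rank ∂_3 = 0 ⇒ b_2 = 12 − 12 − 0 = 0. So H_2 ≅ 0.

H_0 = Z,  H_1 = Z/2,  H_2 = 0.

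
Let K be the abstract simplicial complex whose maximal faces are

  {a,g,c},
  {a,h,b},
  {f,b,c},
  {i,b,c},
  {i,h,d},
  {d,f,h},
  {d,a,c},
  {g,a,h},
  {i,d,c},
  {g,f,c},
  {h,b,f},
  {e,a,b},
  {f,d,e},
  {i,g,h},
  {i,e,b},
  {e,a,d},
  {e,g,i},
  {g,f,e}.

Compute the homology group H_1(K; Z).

K has 9 vertices, 27 edges, 18 triangles.
rank ∂_1 = 8, rank ∂_2 = 17 ⇒ b_1 = 27 − 8 − 17 = 2; all invariant factors of ∂_2 are 1 so no torsion. So H_1 = Z^2.

H_1 = Z^2.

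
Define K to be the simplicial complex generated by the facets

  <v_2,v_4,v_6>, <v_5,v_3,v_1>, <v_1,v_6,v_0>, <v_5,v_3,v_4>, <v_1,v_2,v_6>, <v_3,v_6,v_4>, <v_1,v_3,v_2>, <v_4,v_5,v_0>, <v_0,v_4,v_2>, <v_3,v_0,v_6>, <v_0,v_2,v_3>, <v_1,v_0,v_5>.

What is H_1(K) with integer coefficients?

H_1 ≅ Z/2.

Take the total order v_0 < v_1 < v_2 < v_3 < v_4 < v_5 < v_6 on the vertex set. Then K (dimension 2) consists of the simplices:

  0-simplices (7): [v_0], [v_1], [v_2], [v_3], [v_4], [v_5], [v_6]
  1-simplices (18): (18 of them)
  2-simplices (12): (12 of them)

Hence C_0 ≅ Z^7, C_1 ≅ Z^18, C_2 ≅ Z^12.

∂_1: C_1 → C_0 sends each edge [p,q] (with p < q) to q − p. For instance
  ∂[v_0,v_6] = [v_6] − [v_0].
The 7×18 boundary matrix has rank 6 and Smith normal form diag(1,1,1,1,1,1).

∂_2: C_2 → C_1 maps a triangle to the signed sum of its edges. For instance
  ∂[v_2,v_4,v_6] = [v_4,v_6] − [v_2,v_6] + [v_2,v_4],
  ∂[v_0,v_1,v_5] = [v_1,v_5] − [v_0,v_5] + [v_0,v_1].
As a 18×12 matrix over Z this has rank 12, with invariant factors (1,1,1,1,1,1,1,1,1,1,1,2).

Reading off H_k = ker ∂_k / im ∂_{k+1}:

  H_1: rank ker ∂_1 − rank ∂_2 = (18 − 6) − 12 = 0, and ∂_2 has invariant factor 2 > 1, so H_1 ≅ Z/2.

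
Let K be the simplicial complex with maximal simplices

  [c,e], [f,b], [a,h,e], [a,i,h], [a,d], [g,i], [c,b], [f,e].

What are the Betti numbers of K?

b_0 = 1, b_1 = 1, b_2 = 0.

Fix the vertex order a < b < c < d < e < f < g < h < i and write every simplex with vertices in increasing order. Then dim K = 2 and the simplices of K are:

  0-simplices (9): a, b, c, d, e, f, g, h, i
  1-simplices (11): ad, ae, ah, ai, bc, bf, ce, ef, eh, gi, hi
  2-simplices (2): aeh, ahi

giving chain groups C_0 ≅ Z^9, C_1 ≅ Z^11, C_2 ≅ Z^2.

Boundary ∂_1: C_1 → C_0 maps an edge to its endpoints' difference, ∂[p,q] = q − p.
The resulting 9×11 matrix has rank 8, and its Smith normal form has invariant factors (1,1,1,1,1,1,1,1).

Boundary ∂_2: C_2 → C_1 sends each 2-simplex [p,q,r] to [q,r] − [p,r] + [p,q]. For instance
  ∂aeh = eh − ah + ae,
  ∂ahi = hi − ai + ah.
The 11×2 boundary matrix has rank 2 and Smith normal form diag(1,1).

Now H_k = ker ∂_k / im ∂_{k+1}, so:

  H_0: rank C_0 − rank ∂_1 = 9 − 8 = 1, and the invariant factors of ∂_1 are all 1, so H_0 ≅ Z.
  H_1: rank ker ∂_1 − rank ∂_2 = (11 − 8) − 2 = 1, and the invariant factors of ∂_2 are all 1, so H_1 ≅ Z.
  H_2: rank ker ∂_2 − rank ∂_3 = (2 − 2) − 0 = 0, and there is no ∂_3, so H_2 ≅ 0.

As a check, the Euler characteristic is 9 − 11 + 2 = 0, which agrees with 1 − 1 + 0 = 0.

Hence the Betti numbers are b_0 = 1, b_1 = 1, b_2 = 0.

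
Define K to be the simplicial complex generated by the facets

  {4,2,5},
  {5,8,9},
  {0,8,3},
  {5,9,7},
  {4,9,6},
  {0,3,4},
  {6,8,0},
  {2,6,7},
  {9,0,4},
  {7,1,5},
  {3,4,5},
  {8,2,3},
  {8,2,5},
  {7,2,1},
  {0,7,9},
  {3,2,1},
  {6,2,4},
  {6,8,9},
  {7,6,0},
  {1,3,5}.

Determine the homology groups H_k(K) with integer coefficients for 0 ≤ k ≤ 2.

H_0 ≅ Z,  H_1 ≅ Z ⊕ Z/2,  H_2 = 0.

We work with the vertex ordering 0 < 1 < 2 < 3 < 4 < 5 < 6 < 7 < 8 < 9. The simplices of K, each written with vertices in increasing order, are:

  0-simplices (10): [0], [1], [2], [3], [4], [5], [6], [7], [8], [9]
  1-simplices (30): (30 of them)
  2-simplices (20): (20 of them)

so the chain groups are C_0 ≅ Z^10, C_1 ≅ Z^30, C_2 ≅ Z^20.

The boundary map ∂_1: C_1 → C_0 maps an edge to its endpoints' difference, ∂[p,q] = q − p. For instance
  ∂[5,8] = [8] − [5].
This gives a 10×30 integer matrix of rank 9; reducing to Smith normal form yields diagonal entries (1,1,1,1,1,1,1,1,1).

The boundary map ∂_2: C_2 → C_1 maps a triangle to the signed sum of its edges. For instance
  ∂[0,6,7] = [6,7] − [0,7] + [0,6],
  ∂[0,6,8] = [6,8] − [0,8] + [0,6].
As a 30×20 matrix over Z this has rank 20, with invariant factors (1,1,1,1,1,1,1,1,1,1,1,1,1,1,1,1,1,1,1,2).

Computing H_k = (kernel of ∂_k) / (image of ∂_{k+1}):

  H_0: rank C_0 − rank ∂_1 = 10 − 9 = 1, and the invariant factors of ∂_1 are all 1, so H_0 ≅ Z.
  H_1: rank ker ∂_1 − rank ∂_2 = (30 − 9) − 20 = 1, and ∂_2 has invariant factor 2 > 1, so H_1 ≅ Z ⊕ Z/2.
  H_2: rank ker ∂_2 − rank ∂_3 = (20 − 20) − 0 = 0, and there is no ∂_3, so H_2 ≅ 0.

As a check, the Euler characteristic is 10 − 30 + 20 = 0, which agrees with 1 − 1 + 0 = 0.
(K is a triangulation of the Klein bottle.)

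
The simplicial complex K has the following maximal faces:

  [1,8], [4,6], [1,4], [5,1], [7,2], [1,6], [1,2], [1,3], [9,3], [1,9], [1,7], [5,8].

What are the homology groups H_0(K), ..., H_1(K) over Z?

H_0 ≅ Z,  H_1 ≅ Z^4.

We work with the vertex ordering 1 < 2 < 3 < 4 < 5 < 6 < 7 < 8 < 9. The simplices of K, each written with vertices in increasing order, are:

  0-simplices (9): [1], [2], [3], [4], [5], [6], [7], [8], [9]
  1-simplices (12): [1,2], [1,3], [1,4], [1,5], [1,6], [1,7], [1,8], [1,9], [2,7], [3,9], [4,6], [5,8]

giving chain groups C_0 ≅ Z^9, C_1 ≅ Z^12.

∂_1: C_1 → C_0 is given by ∂[p,q] = [q] − [p]. For instance
  ∂[1,8] = [8] − [1].
As a 9×12 matrix over Z this has rank 8, with invariant factors (1,1,1,1,1,1,1,1).

Computing H_k = (kernel of ∂_k) / (image of ∂_{k+1}):

  H_0: rank C_0 − rank ∂_1 = 9 − 8 = 1, and the invariant factors of ∂_1 are all 1, so H_0 = Z.
  H_1: rank ker ∂_1 − rank ∂_2 = (12 − 8) − 0 = 4, and there is no ∂_2, so H_1 = Z^4.

As a check, the Euler characteristic is 9 − 12 = -3, which agrees with 1 − 4 = -3.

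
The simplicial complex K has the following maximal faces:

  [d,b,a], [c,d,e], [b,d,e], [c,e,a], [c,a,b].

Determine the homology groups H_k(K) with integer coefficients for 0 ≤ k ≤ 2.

Fix the vertex order a < b < c < d < e and write every simplex with vertices in increasing order. Then dim K = 2 and the simplices of K are:

  0-simplices (5): a, b, c, d, e
  1-simplices (10): ab, ac, ad, ae, bc, bd, be, cd, ce, de
  2-simplices (5): abc, abd, ace, bde, cde

giving chain groups C_0 ≅ Z^5, C_1 ≅ Z^10, C_2 ≅ Z^5.

The boundary map ∂_1: C_1 → C_0 sends each edge [p,q] (with p < q) to q − p.
As a 5×10 matrix over Z this has rank 4, with invariant factors (1,1,1,1).

∂_2: C_2 → C_1 acts by ∂[p,q,r] = [q,r] − [p,r] + [p,q]. For instance
  ∂cde = de − ce + cd,
  ∂abd = bd − ad + ab.
This gives a 10×5 integer matrix of rank 5; reducing to Smith normal form yields diagonal entries (1,1,1,1,1).

From H_k ≅ ker(∂_k) / im(∂_{k+1}) we obtain:

  H_0: rank C_0 − rank ∂_1 = 5 − 4 = 1, and the invariant factors of ∂_1 are all 1, so H_0 = Z.
  H_1: rank ker ∂_1 − rank ∂_2 = (10 − 4) − 5 = 1, and the invariant factors of ∂_2 are all 1, so H_1 = Z.
  H_2: rank ker ∂_2 − rank ∂_3 = (5 − 5) − 0 = 0, and there is no ∂_3, so H_2 = 0.

As a check, the Euler characteristic is 5 − 10 + 5 = 0, which agrees with 1 − 1 + 0 = 0.

H_0 ≅ Z,  H_1 ≅ Z,  H_2 = 0.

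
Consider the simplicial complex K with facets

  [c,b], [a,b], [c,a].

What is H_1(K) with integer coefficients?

H_1 ≅ Z.

K has 3 vertices, 3 edges.
rank ∂_1 = 2, rank ∂_2 = 0 ⇒ b_1 = 3 − 2 − 0 = 1. So H_1 ≅ Z.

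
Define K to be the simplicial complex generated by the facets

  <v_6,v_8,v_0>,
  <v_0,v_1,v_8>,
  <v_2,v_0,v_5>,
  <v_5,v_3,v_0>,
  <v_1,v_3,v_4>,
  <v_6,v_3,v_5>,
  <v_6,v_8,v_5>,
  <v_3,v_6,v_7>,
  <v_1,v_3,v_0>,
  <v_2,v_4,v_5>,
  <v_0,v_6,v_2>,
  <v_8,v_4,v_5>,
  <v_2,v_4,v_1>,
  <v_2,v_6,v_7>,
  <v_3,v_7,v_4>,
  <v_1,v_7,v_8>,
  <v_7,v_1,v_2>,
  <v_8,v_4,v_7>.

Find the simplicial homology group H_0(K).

Take the total order v_0 < v_1 < v_2 < v_3 < v_4 < v_5 < v_6 < v_7 < v_8 on the vertex set. Then K (dimension 2) consists of the simplices:

  0-simplices (9): [v_0], [v_1], [v_2], [v_3], [v_4], [v_5], [v_6], [v_7], [v_8]
  1-simplices (27): (27 of them)
  2-simplices (18): (18 of them)

Hence C_0 ≅ Z^9, C_1 ≅ Z^27, C_2 ≅ Z^18.

∂_1: C_1 → C_0 sends each edge [p,q] (with p < q) to q − p.
This gives a 9×27 integer matrix of rank 8; reducing to Smith normal form yields diagonal entries (1,1,1,1,1,1,1,1).

∂_2: C_2 → C_1 sends each 2-simplex [p,q,r] to [q,r] − [p,r] + [p,q]. For instance
  ∂[v_0,v_1,v_3] = [v_1,v_3] − [v_0,v_3] + [v_0,v_1],
  ∂[v_0,v_2,v_5] = [v_2,v_5] − [v_0,v_5] + [v_0,v_2].
As a 27×18 matrix over Z this has rank 18, with invariant factors (1,1,1,1,1,1,1,1,1,1,1,1,1,1,1,1,1,2).

Computing H_k = (kernel of ∂_k) / (image of ∂_{k+1}):

  H_0: rank C_0 − rank ∂_1 = 9 − 8 = 1, and the invariant factors of ∂_1 are all 1, so H_0 = Z.

(K is a triangulation of the Klein bottle.)

H_0 ≅ Z.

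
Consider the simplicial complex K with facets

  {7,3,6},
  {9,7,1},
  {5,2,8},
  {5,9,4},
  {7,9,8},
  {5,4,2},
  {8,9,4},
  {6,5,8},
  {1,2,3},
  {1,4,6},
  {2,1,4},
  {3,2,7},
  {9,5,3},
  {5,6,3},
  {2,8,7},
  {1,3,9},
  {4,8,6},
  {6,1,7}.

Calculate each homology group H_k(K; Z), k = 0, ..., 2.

H_0 ≅ Z,  H_1 ≅ Z ⊕ Z/2Z,  H_2 = 0.

K has 9 vertices, 27 edges, 18 triangles.
rank ∂_0 = 0, rank ∂_1 = 8 ⇒ b_0 = 9 − 0 − 8 = 1; all invariant factors of ∂_1 are 1 so no torsion. So H_0 = Z.
rank ∂_1 = 8, rank ∂_2 = 18 ⇒ b_1 = 27 − 8 − 18 = 1; ∂_2 has invariant factor(s) [2] giving torsion. So H_1 = Z ⊕ Z/2Z.
rank ∂_2 = 18, rank ∂_3 = 0 ⇒ b_2 = 18 − 18 − 0 = 0. So H_2 = 0.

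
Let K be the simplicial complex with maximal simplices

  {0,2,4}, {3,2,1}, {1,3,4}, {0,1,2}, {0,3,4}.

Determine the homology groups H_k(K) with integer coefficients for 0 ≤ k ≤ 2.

Fix the vertex order 0 < 1 < 2 < 3 < 4 and write every simplex with vertices in increasing order. Then dim K = 2 and the simplices of K are:

  0-simplices (5): [0], [1], [2], [3], [4]
  1-simplices (10): [0,1], [0,2], [0,3], [0,4], [1,2], [1,3], [1,4], [2,3], [2,4], [3,4]
  2-simplices (5): [0,1,2], [0,2,4], [0,3,4], [1,2,3], [1,3,4]

so the chain groups are C_0 ≅ Z^5, C_1 ≅ Z^10, C_2 ≅ Z^5.

Boundary ∂_1: C_1 → C_0 maps an edge to its endpoints' difference, ∂[p,q] = q − p. For instance
  ∂[3,4] = [4] − [3].
The resulting 5×10 matrix has rank 4, and its Smith normal form has invariant factors (1,1,1,1).

∂_2: C_2 → C_1 maps a triangle to the signed sum of its edges. For instance
  ∂[0,2,4] = [2,4] − [0,4] + [0,2],
  ∂[0,3,4] = [3,4] − [0,4] + [0,3].
The resulting 10×5 matrix has rank 5, and its Smith normal form has invariant factors (1,1,1,1,1).

From H_k ≅ ker(∂_k) / im(∂_{k+1}) we obtain:

  H_0: rank C_0 − rank ∂_1 = 5 − 4 = 1, and the invariant factors of ∂_1 are all 1, so H_0 = Z.
  H_1: rank ker ∂_1 − rank ∂_2 = (10 − 4) − 5 = 1, and the invariant factors of ∂_2 are all 1, so H_1 = Z.
  H_2: rank ker ∂_2 − rank ∂_3 = (5 − 5) − 0 = 0, and there is no ∂_3, so H_2 = 0.

(K is a triangulation of the Möbius band.)

H_0 = Z,  H_1 = Z,  H_2 = 0.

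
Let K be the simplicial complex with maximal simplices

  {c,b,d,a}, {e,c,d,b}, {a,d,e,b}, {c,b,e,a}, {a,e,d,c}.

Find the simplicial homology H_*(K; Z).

H_0 = Z,  H_1 = 0,  H_2 = 0,  H_3 = Z.

Order the vertices as a < b < c < d < e. Listing each simplex with vertices in this order, K has dimension 3 with simplices:

  0-simplices (5): a, b, c, d, e
  1-simplices (10): ab, ac, ad, ae, bc, bd, be, cd, ce, de
  2-simplices (10): abc, abd, abe, acd, ace, ade, bcd, bce, bde, cde
  3-simplices (5): abcd, abce, abde, acde, bcde

Hence C_0 ≅ Z^5, C_1 ≅ Z^10, C_2 ≅ Z^10, C_3 ≅ Z^5.

∂_1: C_1 → C_0 sends each edge [p,q] (with p < q) to q − p. For instance
  ∂de = e − d.
The 5×10 boundary matrix has rank 4 and Smith normal form diag(1,1,1,1).

Boundary ∂_2: C_2 → C_1 sends each 2-simplex [p,q,r] to [q,r] − [p,r] + [p,q]. For instance
  ∂ade = de − ae + ad,
  ∂abe = be − ae + ab.
As a 10×10 matrix over Z this has rank 6, with invariant factors (1,1,1,1,1,1).

Boundary ∂_3: C_3 → C_2 sends each 3-simplex σ to the alternating sum Σ_i (−1)^i (σ with its i-th vertex removed). For instance
  ∂bcde = cde − bde + bce − bcd,
  ∂abcd = bcd − acd + abd − abc.
The 10×5 boundary matrix has rank 4 and Smith normal form diag(1,1,1,1).

From H_k ≅ ker(∂_k) / im(∂_{k+1}) we obtain:

  H_0: rank C_0 − rank ∂_1 = 5 − 4 = 1, and the invariant factors of ∂_1 are all 1, so H_0 = Z.
  H_1: rank ker ∂_1 − rank ∂_2 = (10 − 4) − 6 = 0, and the invariant factors of ∂_2 are all 1, so H_1 = 0.
  H_2: rank ker ∂_2 − rank ∂_3 = (10 − 6) − 4 = 0, and the invariant factors of ∂_3 are all 1, so H_2 = 0.
  H_3: rank ker ∂_3 − rank ∂_4 = (5 − 4) − 0 = 1, and there is no ∂_4, so H_3 = Z.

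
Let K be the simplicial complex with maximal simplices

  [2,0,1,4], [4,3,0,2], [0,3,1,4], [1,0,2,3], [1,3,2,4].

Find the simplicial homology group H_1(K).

H_1 ≅ 0.

Take the total order 0 < 1 < 2 < 3 < 4 on the vertex set. Then K (dimension 3) consists of the simplices:

  0-simplices (5): [0], [1], [2], [3], [4]
  1-simplices (10): [0,1], [0,2], [0,3], [0,4], [1,2], [1,3], [1,4], [2,3], [2,4], [3,4]
  2-simplices (10): [0,1,2], [0,1,3], [0,1,4], [0,2,3], [0,2,4], [0,3,4], [1,2,3], [1,2,4], [1,3,4], [2,3,4]
  3-simplices (5): [0,1,2,3], [0,1,2,4], [0,1,3,4], [0,2,3,4], [1,2,3,4]

giving chain groups C_0 ≅ Z^5, C_1 ≅ Z^10, C_2 ≅ Z^10, C_3 ≅ Z^5.

The boundary map ∂_1: C_1 → C_0 is given by ∂[p,q] = [q] − [p]. For instance
  ∂[0,2] = [2] − [0].
The resulting 5×10 matrix has rank 4, and its Smith normal form has invariant factors (1,1,1,1).

Boundary ∂_2: C_2 → C_1 acts by ∂[p,q,r] = [q,r] − [p,r] + [p,q]. For instance
  ∂[0,1,3] = [1,3] − [0,3] + [0,1],
  ∂[0,2,3] = [2,3] − [0,3] + [0,2].
This gives a 10×10 integer matrix of rank 6; reducing to Smith normal form yields diagonal entries (1,1,1,1,1,1).

Boundary ∂_3: C_3 → C_2 sends each 3-simplex σ to the alternating sum Σ_i (−1)^i (σ with its i-th vertex removed). For instance
  ∂[0,1,2,4] = [1,2,4] − [0,2,4] + [0,1,4] − [0,1,2],
  ∂[0,1,3,4] = [1,3,4] − [0,3,4] + [0,1,4] − [0,1,3].
The resulting 10×5 matrix has rank 4, and its Smith normal form has invariant factors (1,1,1,1).

Now H_k = ker ∂_k / im ∂_{k+1}, so:

  H_1: rank ker ∂_1 − rank ∂_2 = (10 − 4) − 6 = 0, and the invariant factors of ∂_2 are all 1, so H_1 = 0.

(K is a triangulation of the 3-sphere S^3.)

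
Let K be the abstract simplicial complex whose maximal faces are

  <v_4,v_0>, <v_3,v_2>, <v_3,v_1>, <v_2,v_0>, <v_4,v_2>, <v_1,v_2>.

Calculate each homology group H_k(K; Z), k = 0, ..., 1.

Fix the vertex order v_0 < v_1 < v_2 < v_3 < v_4 and write every simplex with vertices in increasing order. Then dim K = 1 and the simplices of K are:

  0-simplices (5): [v_0], [v_1], [v_2], [v_3], [v_4]
  1-simplices (6): [v_0,v_2], [v_0,v_4], [v_1,v_2], [v_1,v_3], [v_2,v_3], [v_2,v_4]

giving chain groups C_0 ≅ Z^5, C_1 ≅ Z^6.

The boundary map ∂_1: C_1 → C_0 maps an edge to its endpoints' difference, ∂[p,q] = q − p. For instance
  ∂[v_2,v_3] = [v_3] − [v_2].
The 5×6 boundary matrix has rank 4 and Smith normal form diag(1,1,1,1).

From H_k ≅ ker(∂_k) / im(∂_{k+1}) we obtain:

  H_0: rank C_0 − rank ∂_1 = 5 − 4 = 1, and the invariant factors of ∂_1 are all 1, so H_0 ≅ Z.
  H_1: rank ker ∂_1 − rank ∂_2 = (6 − 4) − 0 = 2, and there is no ∂_2, so H_1 ≅ Z^2.

As a check, the Euler characteristic is 5 − 6 = -1, which agrees with 1 − 2 = -1.

H_0 = Z,  H_1 = Z^2.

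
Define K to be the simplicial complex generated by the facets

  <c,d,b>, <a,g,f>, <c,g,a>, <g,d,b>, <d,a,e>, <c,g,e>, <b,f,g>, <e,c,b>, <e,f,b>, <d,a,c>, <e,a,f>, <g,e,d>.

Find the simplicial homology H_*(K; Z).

H_0 ≅ Z,  H_1 ≅ Z_2,  H_2 = 0.

Fix the vertex order a < b < c < d < e < f < g and write every simplex with vertices in increasing order. Then dim K = 2 and the simplices of K are:

  0-simplices (7): a, b, c, d, e, f, g
  1-simplices (18): ac, ad, ae, af, ag, bc, bd, be, bf, bg, cd, ce, cg, de, dg, ef, eg, fg
  2-simplices (12): acd, acg, ade, aef, afg, bcd, bce, bdg, bef, bfg, ceg, deg

so the chain groups are C_0 ≅ Z^7, C_1 ≅ Z^18, C_2 ≅ Z^12.

∂_1: C_1 → C_0 is given by ∂[p,q] = [q] − [p].
The resulting 7×18 matrix has rank 6, and its Smith normal form has invariant factors (1,1,1,1,1,1).

∂_2: C_2 → C_1 acts by ∂[p,q,r] = [q,r] − [p,r] + [p,q]. For instance
  ∂bfg = fg − bg + bf,
  ∂deg = eg − dg + de.
The 18×12 boundary matrix has rank 12 and Smith normal form diag(1,1,1,1,1,1,1,1,1,1,1,2).

Computing H_k = (kernel of ∂_k) / (image of ∂_{k+1}):

  H_0: rank C_0 − rank ∂_1 = 7 − 6 = 1, and the invariant factors of ∂_1 are all 1, so H_0 ≅ Z.
  H_1: rank ker ∂_1 − rank ∂_2 = (18 − 6) − 12 = 0, and ∂_2 has invariant factor 2 > 1, so H_1 ≅ Z_2.
  H_2: rank ker ∂_2 − rank ∂_3 = (12 − 12) − 0 = 0, and there is no ∂_3, so H_2 ≅ 0.

(K is a triangulation of the real projective plane RP^2.)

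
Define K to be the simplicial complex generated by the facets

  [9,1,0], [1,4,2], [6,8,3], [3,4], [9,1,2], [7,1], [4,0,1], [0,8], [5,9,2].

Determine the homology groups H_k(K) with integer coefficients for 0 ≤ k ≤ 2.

Fix the vertex order 0 < 1 < 2 < 3 < 4 < 5 < 6 < 7 < 8 < 9 and write every simplex with vertices in increasing order. Then dim K = 2 and the simplices of K are:

  0-simplices (10): [0], [1], [2], [3], [4], [5], [6], [7], [8], [9]
  1-simplices (16): [0,1], [0,4], [0,8], [0,9], [1,2], [1,4], [1,7], [1,9], [2,4], [2,5], [2,9], [3,4], [3,6], [3,8], [5,9], [6,8]
  2-simplices (6): [0,1,4], [0,1,9], [1,2,4], [1,2,9], [2,5,9], [3,6,8]

so the chain groups are C_0 ≅ Z^10, C_1 ≅ Z^16, C_2 ≅ Z^6.

Boundary ∂_1: C_1 → C_0 is given by ∂[p,q] = [q] − [p].
The 10×16 boundary matrix has rank 9 and Smith normal form diag(1,1,1,1,1,1,1,1,1).

∂_2: C_2 → C_1 acts by ∂[p,q,r] = [q,r] − [p,r] + [p,q]. For instance
  ∂[0,1,9] = [1,9] − [0,9] + [0,1],
  ∂[1,2,9] = [2,9] − [1,9] + [1,2].
The 16×6 boundary matrix has rank 6 and Smith normal form diag(1,1,1,1,1,1).

Computing H_k = (kernel of ∂_k) / (image of ∂_{k+1}):

  H_0: rank C_0 − rank ∂_1 = 10 − 9 = 1, and the invariant factors of ∂_1 are all 1, so H_0 = Z.
  H_1: rank ker ∂_1 − rank ∂_2 = (16 − 9) − 6 = 1, and the invariant factors of ∂_2 are all 1, so H_1 = Z.
  H_2: rank ker ∂_2 − rank ∂_3 = (6 − 6) − 0 = 0, and there is no ∂_3, so H_2 = 0.

As a check, the Euler characteristic is 10 − 16 + 6 = 0, which agrees with 1 − 1 + 0 = 0.

H_0 ≅ Z,  H_1 ≅ Z,  H_2 = 0.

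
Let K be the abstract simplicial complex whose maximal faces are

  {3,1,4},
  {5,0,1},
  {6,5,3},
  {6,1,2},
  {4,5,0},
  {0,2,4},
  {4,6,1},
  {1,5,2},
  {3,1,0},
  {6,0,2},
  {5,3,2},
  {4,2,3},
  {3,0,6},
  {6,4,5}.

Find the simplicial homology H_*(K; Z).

H_0 ≅ Z,  H_1 ≅ Z^2,  H_2 ≅ Z.

Take the total order 0 < 1 < 2 < 3 < 4 < 5 < 6 on the vertex set. Then K (dimension 2) consists of the simplices:

  0-simplices (7): [0], [1], [2], [3], [4], [5], [6]
  1-simplices (21): [0,1], [0,2], [0,3], [0,4], [0,5], [0,6], [1,2], [1,3], [1,4], [1,5], [1,6], [2,3], [2,4], [2,5], [2,6], [3,4], [3,5], [3,6], [4,5], [4,6], [5,6]
  2-simplices (14): [0,1,3], [0,1,5], [0,2,4], [0,2,6], [0,3,6], [0,4,5], [1,2,5], [1,2,6], [1,3,4], [1,4,6], [2,3,4], [2,3,5], [3,5,6], [4,5,6]

giving chain groups C_0 ≅ Z^7, C_1 ≅ Z^21, C_2 ≅ Z^14.

The boundary map ∂_1: C_1 → C_0 sends each edge [p,q] (with p < q) to q − p. For instance
  ∂[1,2] = [2] − [1].
The 7×21 boundary matrix has rank 6 and Smith normal form diag(1,1,1,1,1,1).

∂_2: C_2 → C_1 acts by ∂[p,q,r] = [q,r] − [p,r] + [p,q]. For instance
  ∂[0,3,6] = [3,6] − [0,6] + [0,3],
  ∂[0,1,3] = [1,3] − [0,3] + [0,1].
This gives a 21×14 integer matrix of rank 13; reducing to Smith normal form yields diagonal entries (1,1,1,1,1,1,1,1,1,1,1,1,1).

Reading off H_k = ker ∂_k / im ∂_{k+1}:

  H_0: rank C_0 − rank ∂_1 = 7 − 6 = 1, and the invariant factors of ∂_1 are all 1, so H_0 = Z.
  H_1: rank ker ∂_1 − rank ∂_2 = (21 − 6) − 13 = 2, and the invariant factors of ∂_2 are all 1, so H_1 = Z^2.
  H_2: rank ker ∂_2 − rank ∂_3 = (14 − 13) − 0 = 1, and there is no ∂_3, so H_2 = Z.

(K is a triangulation of the torus T^2.)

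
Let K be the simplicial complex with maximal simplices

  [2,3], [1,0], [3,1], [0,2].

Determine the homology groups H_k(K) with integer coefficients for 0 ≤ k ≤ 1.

H_0 = Z,  H_1 = Z.

K has 4 vertices, 4 edges.
rank ∂_0 = 0, rank ∂_1 = 3 ⇒ b_0 = 4 − 0 − 3 = 1; all invariant factors of ∂_1 are 1 so no torsion. So H_0 = Z.
rank ∂_1 = 3, rank ∂_2 = 0 ⇒ b_1 = 4 − 3 − 0 = 1. So H_1 = Z.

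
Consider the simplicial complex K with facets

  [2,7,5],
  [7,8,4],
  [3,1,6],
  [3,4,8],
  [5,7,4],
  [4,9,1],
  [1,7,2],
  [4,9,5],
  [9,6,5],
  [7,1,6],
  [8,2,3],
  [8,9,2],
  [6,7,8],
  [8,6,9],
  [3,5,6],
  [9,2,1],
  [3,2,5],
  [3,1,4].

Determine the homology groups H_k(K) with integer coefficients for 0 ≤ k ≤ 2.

H_0 ≅ Z,  H_1 ≅ Z^2,  H_2 ≅ Z.

Order the vertices as 1 < 2 < 3 < 4 < 5 < 6 < 7 < 8 < 9. Listing each simplex with vertices in this order, K has dimension 2 with simplices:

  0-simplices (9): [1], [2], [3], [4], [5], [6], [7], [8], [9]
  1-simplices (27): (27 of them)
  2-simplices (18): [1,2,7], [1,2,9], [1,3,4], [1,3,6], [1,4,9], [1,6,7], [2,3,5], [2,3,8], [2,5,7], [2,8,9], [3,4,8], [3,5,6], [4,5,7], [4,5,9], [4,7,8], [5,6,9], [6,7,8], [6,8,9]

so the chain groups are C_0 ≅ Z^9, C_1 ≅ Z^27, C_2 ≅ Z^18.

∂_1: C_1 → C_0 is given by ∂[p,q] = [q] − [p].
As a 9×27 matrix over Z this has rank 8, with invariant factors (1,1,1,1,1,1,1,1).

Boundary ∂_2: C_2 → C_1 maps a triangle to the signed sum of its edges. For instance
  ∂[6,7,8] = [7,8] − [6,8] + [6,7],
  ∂[1,2,9] = [2,9] − [1,9] + [1,2].
As a 27×18 matrix over Z this has rank 17, with invariant factors (1,1,1,1,1,1,1,1,1,1,1,1,1,1,1,1,1).

Now H_k = ker ∂_k / im ∂_{k+1}, so:

  H_0: rank C_0 − rank ∂_1 = 9 − 8 = 1, and the invariant factors of ∂_1 are all 1, so H_0 = Z.
  H_1: rank ker ∂_1 − rank ∂_2 = (27 − 8) − 17 = 2, and the invariant factors of ∂_2 are all 1, so H_1 = Z^2.
  H_2: rank ker ∂_2 − rank ∂_3 = (18 − 17) − 0 = 1, and there is no ∂_3, so H_2 = Z.

As a check, the Euler characteristic is 9 − 27 + 18 = 0, which agrees with 1 − 2 + 1 = 0.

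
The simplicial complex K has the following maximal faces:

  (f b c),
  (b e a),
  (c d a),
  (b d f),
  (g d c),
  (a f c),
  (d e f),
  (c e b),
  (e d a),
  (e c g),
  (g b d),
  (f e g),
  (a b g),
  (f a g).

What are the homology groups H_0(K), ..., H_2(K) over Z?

Fix the vertex order a < b < c < d < e < f < g and write every simplex with vertices in increasing order. Then dim K = 2 and the simplices of K are:

  0-simplices (7): a, b, c, d, e, f, g
  1-simplices (21): ab, ac, ad, ae, af, ag, bc, bd, be, bf, bg, cd, ce, cf, cg, de, df, dg, ef, eg, fg
  2-simplices (14): abe, abg, acd, acf, ade, afg, bce, bcf, bdf, bdg, cdg, ceg, def, efg

giving chain groups C_0 ≅ Z^7, C_1 ≅ Z^21, C_2 ≅ Z^14.

∂_1: C_1 → C_0 is given by ∂[p,q] = [q] − [p]. For instance
  ∂bd = d − b.
The 7×21 boundary matrix has rank 6 and Smith normal form diag(1,1,1,1,1,1).

∂_2: C_2 → C_1 sends each 2-simplex [p,q,r] to [q,r] − [p,r] + [p,q]. For instance
  ∂def = ef − df + de,
  ∂acd = cd − ad + ac.
This gives a 21×14 integer matrix of rank 13; reducing to Smith normal form yields diagonal entries (1,1,1,1,1,1,1,1,1,1,1,1,1).

Reading off H_k = ker ∂_k / im ∂_{k+1}:

  H_0: rank C_0 − rank ∂_1 = 7 − 6 = 1, and the invariant factors of ∂_1 are all 1, so H_0 = Z.
  H_1: rank ker ∂_1 − rank ∂_2 = (21 − 6) − 13 = 2, and the invariant factors of ∂_2 are all 1, so H_1 = Z^2.
  H_2: rank ker ∂_2 − rank ∂_3 = (14 − 13) − 0 = 1, and there is no ∂_3, so H_2 = Z.

As a check, the Euler characteristic is 7 − 21 + 14 = 0, which agrees with 1 − 2 + 1 = 0.

H_0 = Z,  H_1 = Z^2,  H_2 = Z.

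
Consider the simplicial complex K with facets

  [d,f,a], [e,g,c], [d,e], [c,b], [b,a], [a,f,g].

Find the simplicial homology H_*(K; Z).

Take the total order a < b < c < d < e < f < g on the vertex set. Then K (dimension 2) consists of the simplices:

  0-simplices (7): a, b, c, d, e, f, g
  1-simplices (11): ab, ad, af, ag, bc, ce, cg, de, df, eg, fg
  2-simplices (3): adf, afg, ceg

giving chain groups C_0 ≅ Z^7, C_1 ≅ Z^11, C_2 ≅ Z^3.

The boundary map ∂_1: C_1 → C_0 is given by ∂[p,q] = [q] − [p]. For instance
  ∂bc = c − b.
As a 7×11 matrix over Z this has rank 6, with invariant factors (1,1,1,1,1,1).

The boundary map ∂_2: C_2 → C_1 acts by ∂[p,q,r] = [q,r] − [p,r] + [p,q]. For instance
  ∂afg = fg − ag + af,
  ∂adf = df − af + ad.
The resulting 11×3 matrix has rank 3, and its Smith normal form has invariant factors (1,1,1).

Reading off H_k = ker ∂_k / im ∂_{k+1}:

  H_0: rank C_0 − rank ∂_1 = 7 − 6 = 1, and the invariant factors of ∂_1 are all 1, so H_0 ≅ Z.
  H_1: rank ker ∂_1 − rank ∂_2 = (11 − 6) − 3 = 2, and the invariant factors of ∂_2 are all 1, so H_1 ≅ Z^2.
  H_2: rank ker ∂_2 − rank ∂_3 = (3 − 3) − 0 = 0, and there is no ∂_3, so H_2 ≅ 0.

As a check, the Euler characteristic is 7 − 11 + 3 = -1, which agrees with 1 − 2 + 0 = -1.

H_0 ≅ Z,  H_1 ≅ Z^2,  H_2 = 0.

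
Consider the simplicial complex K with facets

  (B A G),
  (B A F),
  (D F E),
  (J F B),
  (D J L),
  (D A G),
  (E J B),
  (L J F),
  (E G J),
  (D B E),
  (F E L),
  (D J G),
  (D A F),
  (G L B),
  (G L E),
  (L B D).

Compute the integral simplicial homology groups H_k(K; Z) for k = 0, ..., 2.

H_0 ≅ Z,  H_1 ≅ Z^2,  H_2 ≅ Z.

Fix the vertex order A < B < D < E < F < G < J < L and write every simplex with vertices in increasing order. Then dim K = 2 and the simplices of K are:

  0-simplices (8): A, B, D, E, F, G, J, L
  1-simplices (24): AB, AD, AF, AG, BD, BE, BF, BG, BJ, BL, DE, DF, DG, DJ, DL, EF, EG, EJ, EL, FJ, FL, GJ, GL, JL
  2-simplices (16): ABF, ABG, ADF, ADG, BDE, BDL, BEJ, BFJ, BGL, DEF, DGJ, DJL, EFL, EGJ, EGL, FJL

giving chain groups C_0 ≅ Z^8, C_1 ≅ Z^24, C_2 ≅ Z^16.

∂_1: C_1 → C_0 maps an edge to its endpoints' difference, ∂[p,q] = q − p. For instance
  ∂BF = F − B.
The resulting 8×24 matrix has rank 7, and its Smith normal form has invariant factors (1,1,1,1,1,1,1).

∂_2: C_2 → C_1 sends each 2-simplex [p,q,r] to [q,r] − [p,r] + [p,q]. For instance
  ∂BDE = DE − BE + BD,
  ∂ADG = DG − AG + AD.
The 24×16 boundary matrix has rank 15 and Smith normal form diag(1,1,1,1,1,1,1,1,1,1,1,1,1,1,1).

Now H_k = ker ∂_k / im ∂_{k+1}, so:

  H_0: rank C_0 − rank ∂_1 = 8 − 7 = 1, and the invariant factors of ∂_1 are all 1, so H_0 ≅ Z.
  H_1: rank ker ∂_1 − rank ∂_2 = (24 − 7) − 15 = 2, and the invariant factors of ∂_2 are all 1, so H_1 ≅ Z^2.
  H_2: rank ker ∂_2 − rank ∂_3 = (16 − 15) − 0 = 1, and there is no ∂_3, so H_2 ≅ Z.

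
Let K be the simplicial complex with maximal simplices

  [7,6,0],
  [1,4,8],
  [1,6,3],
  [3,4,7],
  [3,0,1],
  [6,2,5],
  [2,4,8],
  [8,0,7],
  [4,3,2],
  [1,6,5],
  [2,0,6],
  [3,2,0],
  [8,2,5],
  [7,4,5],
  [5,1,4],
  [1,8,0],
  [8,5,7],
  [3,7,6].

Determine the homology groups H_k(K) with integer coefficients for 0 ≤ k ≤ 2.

H_0 = Z,  H_1 = Z × Z/2,  H_2 = 0.

Order the vertices as 0 < 1 < 2 < 3 < 4 < 5 < 6 < 7 < 8. Listing each simplex with vertices in this order, K has dimension 2 with simplices:

  0-simplices (9): [0], [1], [2], [3], [4], [5], [6], [7], [8]
  1-simplices (27): (27 of them)
  2-simplices (18): [0,1,3], [0,1,8], [0,2,3], [0,2,6], [0,6,7], [0,7,8], [1,3,6], [1,4,5], [1,4,8], [1,5,6], [2,3,4], [2,4,8], [2,5,6], [2,5,8], [3,4,7], [3,6,7], [4,5,7], [5,7,8]

giving chain groups C_0 ≅ Z^9, C_1 ≅ Z^27, C_2 ≅ Z^18.

∂_1: C_1 → C_0 sends each edge [p,q] (with p < q) to q − p. For instance
  ∂[3,7] = [7] − [3].
The 9×27 boundary matrix has rank 8 and Smith normal form diag(1,1,1,1,1,1,1,1).

The boundary map ∂_2: C_2 → C_1 acts by ∂[p,q,r] = [q,r] − [p,r] + [p,q]. For instance
  ∂[4,5,7] = [5,7] − [4,7] + [4,5],
  ∂[3,6,7] = [6,7] − [3,7] + [3,6].
The resulting 27×18 matrix has rank 18, and its Smith normal form has invariant factors (1,1,1,1,1,1,1,1,1,1,1,1,1,1,1,1,1,2).

Computing H_k = (kernel of ∂_k) / (image of ∂_{k+1}):

  H_0: rank C_0 − rank ∂_1 = 9 − 8 = 1, and the invariant factors of ∂_1 are all 1, so H_0 = Z.
  H_1: rank ker ∂_1 − rank ∂_2 = (27 − 8) − 18 = 1, and ∂_2 has invariant factor 2 > 1, so H_1 = Z × Z/2.
  H_2: rank ker ∂_2 − rank ∂_3 = (18 − 18) − 0 = 0, and there is no ∂_3, so H_2 = 0.

As a check, the Euler characteristic is 9 − 27 + 18 = 0, which agrees with 1 − 1 + 0 = 0.
(K is a triangulation of the Klein bottle.)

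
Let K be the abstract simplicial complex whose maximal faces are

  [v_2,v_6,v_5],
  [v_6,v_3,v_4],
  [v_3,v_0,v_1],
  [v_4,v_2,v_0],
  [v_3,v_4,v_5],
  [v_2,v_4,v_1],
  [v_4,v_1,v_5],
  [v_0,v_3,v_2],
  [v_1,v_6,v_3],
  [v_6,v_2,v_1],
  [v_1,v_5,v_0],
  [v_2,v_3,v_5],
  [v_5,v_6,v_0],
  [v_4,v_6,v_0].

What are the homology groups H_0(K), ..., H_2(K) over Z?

H_0 = Z,  H_1 = Z^2,  H_2 = Z.

Order the vertices as v_0 < v_1 < v_2 < v_3 < v_4 < v_5 < v_6. Listing each simplex with vertices in this order, K has dimension 2 with simplices:

  0-simplices (7): [v_0], [v_1], [v_2], [v_3], [v_4], [v_5], [v_6]
  1-simplices (21): (21 of them)
  2-simplices (14): (14 of them)

giving chain groups C_0 ≅ Z^7, C_1 ≅ Z^21, C_2 ≅ Z^14.

∂_1: C_1 → C_0 sends each edge [p,q] (with p < q) to q − p. For instance
  ∂[v_3,v_5] = [v_5] − [v_3].
This gives a 7×21 integer matrix of rank 6; reducing to Smith normal form yields diagonal entries (1,1,1,1,1,1).

The boundary map ∂_2: C_2 → C_1 acts by ∂[p,q,r] = [q,r] − [p,r] + [p,q]. For instance
  ∂[v_1,v_4,v_5] = [v_4,v_5] − [v_1,v_5] + [v_1,v_4],
  ∂[v_0,v_2,v_3] = [v_2,v_3] − [v_0,v_3] + [v_0,v_2].
The resulting 21×14 matrix has rank 13, and its Smith normal form has invariant factors (1,1,1,1,1,1,1,1,1,1,1,1,1).

Reading off H_k = ker ∂_k / im ∂_{k+1}:

  H_0: rank C_0 − rank ∂_1 = 7 − 6 = 1, and the invariant factors of ∂_1 are all 1, so H_0 ≅ Z.
  H_1: rank ker ∂_1 − rank ∂_2 = (21 − 6) − 13 = 2, and the invariant factors of ∂_2 are all 1, so H_1 ≅ Z^2.
  H_2: rank ker ∂_2 − rank ∂_3 = (14 − 13) − 0 = 1, and there is no ∂_3, so H_2 ≅ Z.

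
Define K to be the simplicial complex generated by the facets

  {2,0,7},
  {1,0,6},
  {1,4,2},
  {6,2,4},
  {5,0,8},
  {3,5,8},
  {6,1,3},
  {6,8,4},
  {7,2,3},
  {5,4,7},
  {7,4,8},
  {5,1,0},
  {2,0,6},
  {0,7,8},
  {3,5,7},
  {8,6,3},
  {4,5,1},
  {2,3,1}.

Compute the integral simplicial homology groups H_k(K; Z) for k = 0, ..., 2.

H_0 = Z,  H_1 = Z × Z/2,  H_2 = 0.

We work with the vertex ordering 0 < 1 < 2 < 3 < 4 < 5 < 6 < 7 < 8. The simplices of K, each written with vertices in increasing order, are:

  0-simplices (9): [0], [1], [2], [3], [4], [5], [6], [7], [8]
  1-simplices (27): (27 of them)
  2-simplices (18): [0,1,5], [0,1,6], [0,2,6], [0,2,7], [0,5,8], [0,7,8], [1,2,3], [1,2,4], [1,3,6], [1,4,5], [2,3,7], [2,4,6], [3,5,7], [3,5,8], [3,6,8], [4,5,7], [4,6,8], [4,7,8]

giving chain groups C_0 ≅ Z^9, C_1 ≅ Z^27, C_2 ≅ Z^18.

Boundary ∂_1: C_1 → C_0 maps an edge to its endpoints' difference, ∂[p,q] = q − p. For instance
  ∂[2,7] = [7] − [2].
The 9×27 boundary matrix has rank 8 and Smith normal form diag(1,1,1,1,1,1,1,1).

∂_2: C_2 → C_1 acts by ∂[p,q,r] = [q,r] − [p,r] + [p,q]. For instance
  ∂[4,7,8] = [7,8] − [4,8] + [4,7],
  ∂[0,2,6] = [2,6] − [0,6] + [0,2].
The resulting 27×18 matrix has rank 18, and its Smith normal form has invariant factors (1,1,1,1,1,1,1,1,1,1,1,1,1,1,1,1,1,2).

From H_k ≅ ker(∂_k) / im(∂_{k+1}) we obtain:

  H_0: rank C_0 − rank ∂_1 = 9 − 8 = 1, and the invariant factors of ∂_1 are all 1, so H_0 ≅ Z.
  H_1: rank ker ∂_1 − rank ∂_2 = (27 − 8) − 18 = 1, and ∂_2 has invariant factor 2 > 1, so H_1 ≅ Z × Z/2.
  H_2: rank ker ∂_2 − rank ∂_3 = (18 − 18) − 0 = 0, and there is no ∂_3, so H_2 ≅ 0.

As a check, the Euler characteristic is 9 − 27 + 18 = 0, which agrees with 1 − 1 + 0 = 0.
(K is a triangulation of the Klein bottle.)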